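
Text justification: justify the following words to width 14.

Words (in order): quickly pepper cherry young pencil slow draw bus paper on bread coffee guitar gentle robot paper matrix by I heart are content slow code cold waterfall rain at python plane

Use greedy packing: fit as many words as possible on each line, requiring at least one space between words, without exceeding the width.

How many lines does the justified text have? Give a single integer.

Line 1: ['quickly', 'pepper'] (min_width=14, slack=0)
Line 2: ['cherry', 'young'] (min_width=12, slack=2)
Line 3: ['pencil', 'slow'] (min_width=11, slack=3)
Line 4: ['draw', 'bus', 'paper'] (min_width=14, slack=0)
Line 5: ['on', 'bread'] (min_width=8, slack=6)
Line 6: ['coffee', 'guitar'] (min_width=13, slack=1)
Line 7: ['gentle', 'robot'] (min_width=12, slack=2)
Line 8: ['paper', 'matrix'] (min_width=12, slack=2)
Line 9: ['by', 'I', 'heart', 'are'] (min_width=14, slack=0)
Line 10: ['content', 'slow'] (min_width=12, slack=2)
Line 11: ['code', 'cold'] (min_width=9, slack=5)
Line 12: ['waterfall', 'rain'] (min_width=14, slack=0)
Line 13: ['at', 'python'] (min_width=9, slack=5)
Line 14: ['plane'] (min_width=5, slack=9)
Total lines: 14

Answer: 14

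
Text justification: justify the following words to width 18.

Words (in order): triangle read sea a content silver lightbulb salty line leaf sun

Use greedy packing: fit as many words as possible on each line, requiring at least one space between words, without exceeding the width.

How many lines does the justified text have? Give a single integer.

Line 1: ['triangle', 'read', 'sea'] (min_width=17, slack=1)
Line 2: ['a', 'content', 'silver'] (min_width=16, slack=2)
Line 3: ['lightbulb', 'salty'] (min_width=15, slack=3)
Line 4: ['line', 'leaf', 'sun'] (min_width=13, slack=5)
Total lines: 4

Answer: 4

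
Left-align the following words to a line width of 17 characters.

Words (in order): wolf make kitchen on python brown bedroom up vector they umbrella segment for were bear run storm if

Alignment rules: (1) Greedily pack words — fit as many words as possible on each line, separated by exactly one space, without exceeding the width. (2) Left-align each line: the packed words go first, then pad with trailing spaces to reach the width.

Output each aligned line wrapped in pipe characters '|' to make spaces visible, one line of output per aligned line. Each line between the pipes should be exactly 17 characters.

Line 1: ['wolf', 'make', 'kitchen'] (min_width=17, slack=0)
Line 2: ['on', 'python', 'brown'] (min_width=15, slack=2)
Line 3: ['bedroom', 'up', 'vector'] (min_width=17, slack=0)
Line 4: ['they', 'umbrella'] (min_width=13, slack=4)
Line 5: ['segment', 'for', 'were'] (min_width=16, slack=1)
Line 6: ['bear', 'run', 'storm', 'if'] (min_width=17, slack=0)

Answer: |wolf make kitchen|
|on python brown  |
|bedroom up vector|
|they umbrella    |
|segment for were |
|bear run storm if|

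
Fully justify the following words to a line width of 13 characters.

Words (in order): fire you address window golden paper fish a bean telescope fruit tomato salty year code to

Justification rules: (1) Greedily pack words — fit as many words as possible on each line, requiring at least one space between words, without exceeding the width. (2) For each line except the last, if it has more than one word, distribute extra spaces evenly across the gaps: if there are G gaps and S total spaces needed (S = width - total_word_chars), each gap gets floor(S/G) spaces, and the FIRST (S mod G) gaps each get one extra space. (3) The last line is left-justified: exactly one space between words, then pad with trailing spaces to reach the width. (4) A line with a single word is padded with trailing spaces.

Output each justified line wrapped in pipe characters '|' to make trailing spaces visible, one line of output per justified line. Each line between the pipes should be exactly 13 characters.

Line 1: ['fire', 'you'] (min_width=8, slack=5)
Line 2: ['address'] (min_width=7, slack=6)
Line 3: ['window', 'golden'] (min_width=13, slack=0)
Line 4: ['paper', 'fish', 'a'] (min_width=12, slack=1)
Line 5: ['bean'] (min_width=4, slack=9)
Line 6: ['telescope'] (min_width=9, slack=4)
Line 7: ['fruit', 'tomato'] (min_width=12, slack=1)
Line 8: ['salty', 'year'] (min_width=10, slack=3)
Line 9: ['code', 'to'] (min_width=7, slack=6)

Answer: |fire      you|
|address      |
|window golden|
|paper  fish a|
|bean         |
|telescope    |
|fruit  tomato|
|salty    year|
|code to      |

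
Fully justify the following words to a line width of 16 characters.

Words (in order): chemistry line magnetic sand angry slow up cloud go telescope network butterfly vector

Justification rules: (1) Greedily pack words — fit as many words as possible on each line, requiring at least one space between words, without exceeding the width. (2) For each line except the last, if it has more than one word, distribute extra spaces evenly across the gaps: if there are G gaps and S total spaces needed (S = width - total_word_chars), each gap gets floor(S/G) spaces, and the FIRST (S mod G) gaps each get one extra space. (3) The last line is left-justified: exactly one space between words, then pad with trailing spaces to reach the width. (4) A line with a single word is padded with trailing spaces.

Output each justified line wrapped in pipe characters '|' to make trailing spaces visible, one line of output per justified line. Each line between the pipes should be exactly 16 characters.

Answer: |chemistry   line|
|magnetic    sand|
|angry   slow  up|
|cloud         go|
|telescope       |
|network         |
|butterfly vector|

Derivation:
Line 1: ['chemistry', 'line'] (min_width=14, slack=2)
Line 2: ['magnetic', 'sand'] (min_width=13, slack=3)
Line 3: ['angry', 'slow', 'up'] (min_width=13, slack=3)
Line 4: ['cloud', 'go'] (min_width=8, slack=8)
Line 5: ['telescope'] (min_width=9, slack=7)
Line 6: ['network'] (min_width=7, slack=9)
Line 7: ['butterfly', 'vector'] (min_width=16, slack=0)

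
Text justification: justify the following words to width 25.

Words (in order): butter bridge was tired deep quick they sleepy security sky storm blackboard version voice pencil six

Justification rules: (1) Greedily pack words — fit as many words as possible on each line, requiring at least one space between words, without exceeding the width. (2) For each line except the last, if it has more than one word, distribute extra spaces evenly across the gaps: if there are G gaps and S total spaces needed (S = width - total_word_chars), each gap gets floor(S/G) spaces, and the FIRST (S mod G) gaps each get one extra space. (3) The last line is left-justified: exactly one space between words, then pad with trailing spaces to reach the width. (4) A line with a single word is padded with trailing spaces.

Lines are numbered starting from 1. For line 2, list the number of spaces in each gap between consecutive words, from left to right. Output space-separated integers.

Line 1: ['butter', 'bridge', 'was', 'tired'] (min_width=23, slack=2)
Line 2: ['deep', 'quick', 'they', 'sleepy'] (min_width=22, slack=3)
Line 3: ['security', 'sky', 'storm'] (min_width=18, slack=7)
Line 4: ['blackboard', 'version', 'voice'] (min_width=24, slack=1)
Line 5: ['pencil', 'six'] (min_width=10, slack=15)

Answer: 2 2 2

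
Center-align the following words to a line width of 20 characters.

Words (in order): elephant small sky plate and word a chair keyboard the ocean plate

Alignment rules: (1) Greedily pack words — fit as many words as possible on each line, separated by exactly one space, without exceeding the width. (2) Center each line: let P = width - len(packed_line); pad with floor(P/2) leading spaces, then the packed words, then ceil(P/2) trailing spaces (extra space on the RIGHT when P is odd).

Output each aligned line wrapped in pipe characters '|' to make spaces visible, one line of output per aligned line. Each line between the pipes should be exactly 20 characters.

Answer: | elephant small sky |
|  plate and word a  |
| chair keyboard the |
|    ocean plate     |

Derivation:
Line 1: ['elephant', 'small', 'sky'] (min_width=18, slack=2)
Line 2: ['plate', 'and', 'word', 'a'] (min_width=16, slack=4)
Line 3: ['chair', 'keyboard', 'the'] (min_width=18, slack=2)
Line 4: ['ocean', 'plate'] (min_width=11, slack=9)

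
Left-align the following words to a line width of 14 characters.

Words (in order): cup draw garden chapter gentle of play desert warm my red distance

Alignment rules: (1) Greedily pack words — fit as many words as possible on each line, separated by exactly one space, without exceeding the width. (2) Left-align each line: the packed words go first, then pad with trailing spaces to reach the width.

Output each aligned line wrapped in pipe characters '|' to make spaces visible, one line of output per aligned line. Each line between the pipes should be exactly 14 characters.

Answer: |cup draw      |
|garden chapter|
|gentle of play|
|desert warm my|
|red distance  |

Derivation:
Line 1: ['cup', 'draw'] (min_width=8, slack=6)
Line 2: ['garden', 'chapter'] (min_width=14, slack=0)
Line 3: ['gentle', 'of', 'play'] (min_width=14, slack=0)
Line 4: ['desert', 'warm', 'my'] (min_width=14, slack=0)
Line 5: ['red', 'distance'] (min_width=12, slack=2)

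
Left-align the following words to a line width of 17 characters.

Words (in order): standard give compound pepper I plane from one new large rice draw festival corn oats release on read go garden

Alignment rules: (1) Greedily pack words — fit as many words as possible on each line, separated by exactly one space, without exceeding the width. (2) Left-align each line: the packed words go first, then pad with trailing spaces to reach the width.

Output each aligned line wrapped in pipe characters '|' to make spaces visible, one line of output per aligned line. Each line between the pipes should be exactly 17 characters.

Line 1: ['standard', 'give'] (min_width=13, slack=4)
Line 2: ['compound', 'pepper', 'I'] (min_width=17, slack=0)
Line 3: ['plane', 'from', 'one'] (min_width=14, slack=3)
Line 4: ['new', 'large', 'rice'] (min_width=14, slack=3)
Line 5: ['draw', 'festival'] (min_width=13, slack=4)
Line 6: ['corn', 'oats', 'release'] (min_width=17, slack=0)
Line 7: ['on', 'read', 'go', 'garden'] (min_width=17, slack=0)

Answer: |standard give    |
|compound pepper I|
|plane from one   |
|new large rice   |
|draw festival    |
|corn oats release|
|on read go garden|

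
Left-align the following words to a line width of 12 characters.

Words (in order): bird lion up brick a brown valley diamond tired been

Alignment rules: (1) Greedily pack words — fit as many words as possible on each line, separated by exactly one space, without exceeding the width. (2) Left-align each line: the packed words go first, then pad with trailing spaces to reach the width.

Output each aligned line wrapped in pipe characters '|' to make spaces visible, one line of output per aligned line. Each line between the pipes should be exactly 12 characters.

Line 1: ['bird', 'lion', 'up'] (min_width=12, slack=0)
Line 2: ['brick', 'a'] (min_width=7, slack=5)
Line 3: ['brown', 'valley'] (min_width=12, slack=0)
Line 4: ['diamond'] (min_width=7, slack=5)
Line 5: ['tired', 'been'] (min_width=10, slack=2)

Answer: |bird lion up|
|brick a     |
|brown valley|
|diamond     |
|tired been  |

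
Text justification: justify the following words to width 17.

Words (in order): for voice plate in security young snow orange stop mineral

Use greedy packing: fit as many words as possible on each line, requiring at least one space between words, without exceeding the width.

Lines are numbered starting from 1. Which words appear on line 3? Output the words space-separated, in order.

Line 1: ['for', 'voice', 'plate'] (min_width=15, slack=2)
Line 2: ['in', 'security', 'young'] (min_width=17, slack=0)
Line 3: ['snow', 'orange', 'stop'] (min_width=16, slack=1)
Line 4: ['mineral'] (min_width=7, slack=10)

Answer: snow orange stop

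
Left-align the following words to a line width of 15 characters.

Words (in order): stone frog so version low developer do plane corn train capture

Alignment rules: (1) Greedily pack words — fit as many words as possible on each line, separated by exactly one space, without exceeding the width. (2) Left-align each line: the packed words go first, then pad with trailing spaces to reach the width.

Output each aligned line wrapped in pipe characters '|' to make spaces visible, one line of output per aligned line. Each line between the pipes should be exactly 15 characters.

Line 1: ['stone', 'frog', 'so'] (min_width=13, slack=2)
Line 2: ['version', 'low'] (min_width=11, slack=4)
Line 3: ['developer', 'do'] (min_width=12, slack=3)
Line 4: ['plane', 'corn'] (min_width=10, slack=5)
Line 5: ['train', 'capture'] (min_width=13, slack=2)

Answer: |stone frog so  |
|version low    |
|developer do   |
|plane corn     |
|train capture  |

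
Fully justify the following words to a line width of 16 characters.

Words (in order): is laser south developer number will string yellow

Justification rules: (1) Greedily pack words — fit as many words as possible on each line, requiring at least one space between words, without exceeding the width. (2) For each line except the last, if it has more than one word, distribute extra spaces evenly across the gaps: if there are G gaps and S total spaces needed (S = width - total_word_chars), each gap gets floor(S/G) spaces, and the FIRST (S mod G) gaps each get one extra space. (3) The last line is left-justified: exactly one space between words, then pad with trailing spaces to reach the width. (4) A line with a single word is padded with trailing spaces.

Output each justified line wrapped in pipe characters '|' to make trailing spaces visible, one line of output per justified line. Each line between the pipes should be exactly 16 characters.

Line 1: ['is', 'laser', 'south'] (min_width=14, slack=2)
Line 2: ['developer', 'number'] (min_width=16, slack=0)
Line 3: ['will', 'string'] (min_width=11, slack=5)
Line 4: ['yellow'] (min_width=6, slack=10)

Answer: |is  laser  south|
|developer number|
|will      string|
|yellow          |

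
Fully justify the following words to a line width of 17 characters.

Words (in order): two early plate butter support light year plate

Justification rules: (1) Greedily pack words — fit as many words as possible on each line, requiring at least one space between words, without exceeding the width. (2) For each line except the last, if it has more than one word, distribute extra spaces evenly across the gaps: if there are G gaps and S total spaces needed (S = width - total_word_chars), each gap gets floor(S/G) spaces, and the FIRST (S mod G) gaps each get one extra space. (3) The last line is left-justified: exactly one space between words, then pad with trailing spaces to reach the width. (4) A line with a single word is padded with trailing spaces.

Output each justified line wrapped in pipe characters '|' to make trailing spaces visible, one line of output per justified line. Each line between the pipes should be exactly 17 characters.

Line 1: ['two', 'early', 'plate'] (min_width=15, slack=2)
Line 2: ['butter', 'support'] (min_width=14, slack=3)
Line 3: ['light', 'year', 'plate'] (min_width=16, slack=1)

Answer: |two  early  plate|
|butter    support|
|light year plate |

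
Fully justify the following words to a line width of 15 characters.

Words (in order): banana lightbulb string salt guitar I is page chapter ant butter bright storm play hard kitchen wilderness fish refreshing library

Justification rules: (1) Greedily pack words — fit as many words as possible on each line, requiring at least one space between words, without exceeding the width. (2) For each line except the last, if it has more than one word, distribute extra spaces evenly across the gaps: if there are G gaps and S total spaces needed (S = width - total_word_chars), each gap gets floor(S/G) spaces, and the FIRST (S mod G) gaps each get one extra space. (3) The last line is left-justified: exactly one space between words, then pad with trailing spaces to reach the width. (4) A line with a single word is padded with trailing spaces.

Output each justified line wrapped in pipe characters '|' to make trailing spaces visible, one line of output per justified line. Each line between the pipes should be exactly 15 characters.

Answer: |banana         |
|lightbulb      |
|string     salt|
|guitar   I   is|
|page    chapter|
|ant      butter|
|bright    storm|
|play       hard|
|kitchen        |
|wilderness fish|
|refreshing     |
|library        |

Derivation:
Line 1: ['banana'] (min_width=6, slack=9)
Line 2: ['lightbulb'] (min_width=9, slack=6)
Line 3: ['string', 'salt'] (min_width=11, slack=4)
Line 4: ['guitar', 'I', 'is'] (min_width=11, slack=4)
Line 5: ['page', 'chapter'] (min_width=12, slack=3)
Line 6: ['ant', 'butter'] (min_width=10, slack=5)
Line 7: ['bright', 'storm'] (min_width=12, slack=3)
Line 8: ['play', 'hard'] (min_width=9, slack=6)
Line 9: ['kitchen'] (min_width=7, slack=8)
Line 10: ['wilderness', 'fish'] (min_width=15, slack=0)
Line 11: ['refreshing'] (min_width=10, slack=5)
Line 12: ['library'] (min_width=7, slack=8)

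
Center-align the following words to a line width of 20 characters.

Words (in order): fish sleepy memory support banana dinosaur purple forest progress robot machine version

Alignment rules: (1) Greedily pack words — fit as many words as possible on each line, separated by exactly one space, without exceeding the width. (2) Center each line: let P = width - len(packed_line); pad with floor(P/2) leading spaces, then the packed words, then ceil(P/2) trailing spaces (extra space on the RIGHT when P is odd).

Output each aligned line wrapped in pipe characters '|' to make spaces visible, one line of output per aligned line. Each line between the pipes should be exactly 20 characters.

Answer: | fish sleepy memory |
|   support banana   |
|  dinosaur purple   |
|  forest progress   |
|   robot machine    |
|      version       |

Derivation:
Line 1: ['fish', 'sleepy', 'memory'] (min_width=18, slack=2)
Line 2: ['support', 'banana'] (min_width=14, slack=6)
Line 3: ['dinosaur', 'purple'] (min_width=15, slack=5)
Line 4: ['forest', 'progress'] (min_width=15, slack=5)
Line 5: ['robot', 'machine'] (min_width=13, slack=7)
Line 6: ['version'] (min_width=7, slack=13)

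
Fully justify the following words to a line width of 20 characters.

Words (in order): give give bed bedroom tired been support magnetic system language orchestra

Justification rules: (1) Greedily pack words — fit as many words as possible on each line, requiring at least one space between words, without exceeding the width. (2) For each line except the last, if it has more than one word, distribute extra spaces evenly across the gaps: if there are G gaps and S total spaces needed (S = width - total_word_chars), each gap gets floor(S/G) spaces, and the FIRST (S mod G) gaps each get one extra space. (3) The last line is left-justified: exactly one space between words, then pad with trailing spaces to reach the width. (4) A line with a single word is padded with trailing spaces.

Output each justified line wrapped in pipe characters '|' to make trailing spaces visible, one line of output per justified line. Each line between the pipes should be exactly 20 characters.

Answer: |give     give    bed|
|bedroom  tired  been|
|support     magnetic|
|system      language|
|orchestra           |

Derivation:
Line 1: ['give', 'give', 'bed'] (min_width=13, slack=7)
Line 2: ['bedroom', 'tired', 'been'] (min_width=18, slack=2)
Line 3: ['support', 'magnetic'] (min_width=16, slack=4)
Line 4: ['system', 'language'] (min_width=15, slack=5)
Line 5: ['orchestra'] (min_width=9, slack=11)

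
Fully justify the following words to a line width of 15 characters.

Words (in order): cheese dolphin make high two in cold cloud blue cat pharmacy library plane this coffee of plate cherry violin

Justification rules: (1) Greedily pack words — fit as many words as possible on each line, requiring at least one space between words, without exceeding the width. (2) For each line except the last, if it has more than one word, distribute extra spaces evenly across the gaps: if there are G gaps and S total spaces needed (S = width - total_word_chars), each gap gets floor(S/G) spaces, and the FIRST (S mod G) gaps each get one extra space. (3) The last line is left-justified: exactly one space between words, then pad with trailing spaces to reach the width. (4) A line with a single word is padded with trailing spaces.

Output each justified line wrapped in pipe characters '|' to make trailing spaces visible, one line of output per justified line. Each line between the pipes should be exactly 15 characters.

Answer: |cheese  dolphin|
|make  high  two|
|in  cold  cloud|
|blue        cat|
|pharmacy       |
|library   plane|
|this  coffee of|
|plate    cherry|
|violin         |

Derivation:
Line 1: ['cheese', 'dolphin'] (min_width=14, slack=1)
Line 2: ['make', 'high', 'two'] (min_width=13, slack=2)
Line 3: ['in', 'cold', 'cloud'] (min_width=13, slack=2)
Line 4: ['blue', 'cat'] (min_width=8, slack=7)
Line 5: ['pharmacy'] (min_width=8, slack=7)
Line 6: ['library', 'plane'] (min_width=13, slack=2)
Line 7: ['this', 'coffee', 'of'] (min_width=14, slack=1)
Line 8: ['plate', 'cherry'] (min_width=12, slack=3)
Line 9: ['violin'] (min_width=6, slack=9)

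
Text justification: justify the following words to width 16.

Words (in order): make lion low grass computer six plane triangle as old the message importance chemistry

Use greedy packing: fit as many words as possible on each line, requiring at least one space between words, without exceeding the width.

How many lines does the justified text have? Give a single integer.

Answer: 7

Derivation:
Line 1: ['make', 'lion', 'low'] (min_width=13, slack=3)
Line 2: ['grass', 'computer'] (min_width=14, slack=2)
Line 3: ['six', 'plane'] (min_width=9, slack=7)
Line 4: ['triangle', 'as', 'old'] (min_width=15, slack=1)
Line 5: ['the', 'message'] (min_width=11, slack=5)
Line 6: ['importance'] (min_width=10, slack=6)
Line 7: ['chemistry'] (min_width=9, slack=7)
Total lines: 7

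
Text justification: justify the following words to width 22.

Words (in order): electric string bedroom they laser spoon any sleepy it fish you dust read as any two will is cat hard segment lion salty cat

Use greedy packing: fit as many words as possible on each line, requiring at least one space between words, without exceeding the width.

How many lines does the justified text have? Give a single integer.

Line 1: ['electric', 'string'] (min_width=15, slack=7)
Line 2: ['bedroom', 'they', 'laser'] (min_width=18, slack=4)
Line 3: ['spoon', 'any', 'sleepy', 'it'] (min_width=19, slack=3)
Line 4: ['fish', 'you', 'dust', 'read', 'as'] (min_width=21, slack=1)
Line 5: ['any', 'two', 'will', 'is', 'cat'] (min_width=19, slack=3)
Line 6: ['hard', 'segment', 'lion'] (min_width=17, slack=5)
Line 7: ['salty', 'cat'] (min_width=9, slack=13)
Total lines: 7

Answer: 7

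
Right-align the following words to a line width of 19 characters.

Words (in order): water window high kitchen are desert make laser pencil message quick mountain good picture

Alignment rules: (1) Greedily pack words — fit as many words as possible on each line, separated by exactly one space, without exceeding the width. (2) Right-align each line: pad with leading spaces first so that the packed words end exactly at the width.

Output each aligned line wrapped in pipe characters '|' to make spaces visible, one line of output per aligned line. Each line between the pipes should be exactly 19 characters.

Line 1: ['water', 'window', 'high'] (min_width=17, slack=2)
Line 2: ['kitchen', 'are', 'desert'] (min_width=18, slack=1)
Line 3: ['make', 'laser', 'pencil'] (min_width=17, slack=2)
Line 4: ['message', 'quick'] (min_width=13, slack=6)
Line 5: ['mountain', 'good'] (min_width=13, slack=6)
Line 6: ['picture'] (min_width=7, slack=12)

Answer: |  water window high|
| kitchen are desert|
|  make laser pencil|
|      message quick|
|      mountain good|
|            picture|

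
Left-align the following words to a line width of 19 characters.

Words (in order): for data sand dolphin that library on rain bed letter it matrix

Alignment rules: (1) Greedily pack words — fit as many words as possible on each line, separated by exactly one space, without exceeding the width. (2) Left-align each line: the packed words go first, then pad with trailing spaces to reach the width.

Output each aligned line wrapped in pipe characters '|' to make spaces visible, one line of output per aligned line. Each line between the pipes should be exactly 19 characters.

Line 1: ['for', 'data', 'sand'] (min_width=13, slack=6)
Line 2: ['dolphin', 'that'] (min_width=12, slack=7)
Line 3: ['library', 'on', 'rain', 'bed'] (min_width=19, slack=0)
Line 4: ['letter', 'it', 'matrix'] (min_width=16, slack=3)

Answer: |for data sand      |
|dolphin that       |
|library on rain bed|
|letter it matrix   |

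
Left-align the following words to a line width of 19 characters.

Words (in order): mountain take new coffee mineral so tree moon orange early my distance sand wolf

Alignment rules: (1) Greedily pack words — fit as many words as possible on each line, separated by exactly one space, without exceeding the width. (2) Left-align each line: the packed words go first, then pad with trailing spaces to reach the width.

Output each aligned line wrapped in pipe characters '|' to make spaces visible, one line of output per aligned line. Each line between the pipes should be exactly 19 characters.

Answer: |mountain take new  |
|coffee mineral so  |
|tree moon orange   |
|early my distance  |
|sand wolf          |

Derivation:
Line 1: ['mountain', 'take', 'new'] (min_width=17, slack=2)
Line 2: ['coffee', 'mineral', 'so'] (min_width=17, slack=2)
Line 3: ['tree', 'moon', 'orange'] (min_width=16, slack=3)
Line 4: ['early', 'my', 'distance'] (min_width=17, slack=2)
Line 5: ['sand', 'wolf'] (min_width=9, slack=10)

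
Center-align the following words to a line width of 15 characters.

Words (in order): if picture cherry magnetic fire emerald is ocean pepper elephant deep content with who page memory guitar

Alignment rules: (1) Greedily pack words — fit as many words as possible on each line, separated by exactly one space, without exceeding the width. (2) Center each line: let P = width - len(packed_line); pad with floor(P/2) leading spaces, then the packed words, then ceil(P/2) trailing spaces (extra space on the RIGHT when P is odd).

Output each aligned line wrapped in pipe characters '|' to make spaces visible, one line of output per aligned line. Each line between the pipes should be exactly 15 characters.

Answer: |  if picture   |
|cherry magnetic|
|fire emerald is|
| ocean pepper  |
| elephant deep |
| content with  |
|who page memory|
|    guitar     |

Derivation:
Line 1: ['if', 'picture'] (min_width=10, slack=5)
Line 2: ['cherry', 'magnetic'] (min_width=15, slack=0)
Line 3: ['fire', 'emerald', 'is'] (min_width=15, slack=0)
Line 4: ['ocean', 'pepper'] (min_width=12, slack=3)
Line 5: ['elephant', 'deep'] (min_width=13, slack=2)
Line 6: ['content', 'with'] (min_width=12, slack=3)
Line 7: ['who', 'page', 'memory'] (min_width=15, slack=0)
Line 8: ['guitar'] (min_width=6, slack=9)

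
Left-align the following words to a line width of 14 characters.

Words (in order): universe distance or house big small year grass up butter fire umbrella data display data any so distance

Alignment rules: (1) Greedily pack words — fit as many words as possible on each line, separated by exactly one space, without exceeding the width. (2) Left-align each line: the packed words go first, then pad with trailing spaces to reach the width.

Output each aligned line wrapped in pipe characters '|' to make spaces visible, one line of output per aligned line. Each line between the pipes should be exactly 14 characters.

Answer: |universe      |
|distance or   |
|house big     |
|small year    |
|grass up      |
|butter fire   |
|umbrella data |
|display data  |
|any so        |
|distance      |

Derivation:
Line 1: ['universe'] (min_width=8, slack=6)
Line 2: ['distance', 'or'] (min_width=11, slack=3)
Line 3: ['house', 'big'] (min_width=9, slack=5)
Line 4: ['small', 'year'] (min_width=10, slack=4)
Line 5: ['grass', 'up'] (min_width=8, slack=6)
Line 6: ['butter', 'fire'] (min_width=11, slack=3)
Line 7: ['umbrella', 'data'] (min_width=13, slack=1)
Line 8: ['display', 'data'] (min_width=12, slack=2)
Line 9: ['any', 'so'] (min_width=6, slack=8)
Line 10: ['distance'] (min_width=8, slack=6)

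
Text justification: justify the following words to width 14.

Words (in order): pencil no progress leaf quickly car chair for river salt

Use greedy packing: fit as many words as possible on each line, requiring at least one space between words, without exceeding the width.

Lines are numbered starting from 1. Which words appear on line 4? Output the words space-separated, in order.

Answer: chair for

Derivation:
Line 1: ['pencil', 'no'] (min_width=9, slack=5)
Line 2: ['progress', 'leaf'] (min_width=13, slack=1)
Line 3: ['quickly', 'car'] (min_width=11, slack=3)
Line 4: ['chair', 'for'] (min_width=9, slack=5)
Line 5: ['river', 'salt'] (min_width=10, slack=4)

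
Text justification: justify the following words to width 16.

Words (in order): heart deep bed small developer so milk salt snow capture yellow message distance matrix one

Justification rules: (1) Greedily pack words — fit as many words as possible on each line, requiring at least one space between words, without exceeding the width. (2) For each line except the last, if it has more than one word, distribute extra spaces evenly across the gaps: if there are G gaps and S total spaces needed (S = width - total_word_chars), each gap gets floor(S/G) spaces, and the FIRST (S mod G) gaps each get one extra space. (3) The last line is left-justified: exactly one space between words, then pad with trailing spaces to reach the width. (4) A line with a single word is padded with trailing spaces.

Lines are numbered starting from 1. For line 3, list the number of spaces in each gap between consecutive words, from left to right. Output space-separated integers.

Line 1: ['heart', 'deep', 'bed'] (min_width=14, slack=2)
Line 2: ['small', 'developer'] (min_width=15, slack=1)
Line 3: ['so', 'milk', 'salt'] (min_width=12, slack=4)
Line 4: ['snow', 'capture'] (min_width=12, slack=4)
Line 5: ['yellow', 'message'] (min_width=14, slack=2)
Line 6: ['distance', 'matrix'] (min_width=15, slack=1)
Line 7: ['one'] (min_width=3, slack=13)

Answer: 3 3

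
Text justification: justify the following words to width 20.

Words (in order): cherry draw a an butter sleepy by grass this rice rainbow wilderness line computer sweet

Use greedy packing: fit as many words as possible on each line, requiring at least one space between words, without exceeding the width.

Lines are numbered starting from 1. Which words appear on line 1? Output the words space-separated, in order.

Answer: cherry draw a an

Derivation:
Line 1: ['cherry', 'draw', 'a', 'an'] (min_width=16, slack=4)
Line 2: ['butter', 'sleepy', 'by'] (min_width=16, slack=4)
Line 3: ['grass', 'this', 'rice'] (min_width=15, slack=5)
Line 4: ['rainbow', 'wilderness'] (min_width=18, slack=2)
Line 5: ['line', 'computer', 'sweet'] (min_width=19, slack=1)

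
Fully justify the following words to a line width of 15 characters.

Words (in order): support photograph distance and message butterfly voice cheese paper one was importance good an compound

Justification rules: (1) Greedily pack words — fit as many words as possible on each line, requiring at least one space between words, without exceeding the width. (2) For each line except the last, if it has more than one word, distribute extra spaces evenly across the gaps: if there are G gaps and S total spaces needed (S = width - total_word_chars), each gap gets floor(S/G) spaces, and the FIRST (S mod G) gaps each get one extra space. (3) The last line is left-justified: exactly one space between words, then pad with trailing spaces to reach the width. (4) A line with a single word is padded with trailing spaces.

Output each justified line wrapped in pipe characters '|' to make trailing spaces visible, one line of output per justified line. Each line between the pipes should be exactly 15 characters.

Line 1: ['support'] (min_width=7, slack=8)
Line 2: ['photograph'] (min_width=10, slack=5)
Line 3: ['distance', 'and'] (min_width=12, slack=3)
Line 4: ['message'] (min_width=7, slack=8)
Line 5: ['butterfly', 'voice'] (min_width=15, slack=0)
Line 6: ['cheese', 'paper'] (min_width=12, slack=3)
Line 7: ['one', 'was'] (min_width=7, slack=8)
Line 8: ['importance', 'good'] (min_width=15, slack=0)
Line 9: ['an', 'compound'] (min_width=11, slack=4)

Answer: |support        |
|photograph     |
|distance    and|
|message        |
|butterfly voice|
|cheese    paper|
|one         was|
|importance good|
|an compound    |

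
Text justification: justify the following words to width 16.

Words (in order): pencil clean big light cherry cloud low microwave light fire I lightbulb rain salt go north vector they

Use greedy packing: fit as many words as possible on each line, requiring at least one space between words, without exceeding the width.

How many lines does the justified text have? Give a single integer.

Line 1: ['pencil', 'clean', 'big'] (min_width=16, slack=0)
Line 2: ['light', 'cherry'] (min_width=12, slack=4)
Line 3: ['cloud', 'low'] (min_width=9, slack=7)
Line 4: ['microwave', 'light'] (min_width=15, slack=1)
Line 5: ['fire', 'I', 'lightbulb'] (min_width=16, slack=0)
Line 6: ['rain', 'salt', 'go'] (min_width=12, slack=4)
Line 7: ['north', 'vector'] (min_width=12, slack=4)
Line 8: ['they'] (min_width=4, slack=12)
Total lines: 8

Answer: 8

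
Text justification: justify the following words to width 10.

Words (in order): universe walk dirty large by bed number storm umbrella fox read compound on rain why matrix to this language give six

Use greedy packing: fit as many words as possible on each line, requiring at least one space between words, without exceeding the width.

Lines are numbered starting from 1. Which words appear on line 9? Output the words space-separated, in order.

Line 1: ['universe'] (min_width=8, slack=2)
Line 2: ['walk', 'dirty'] (min_width=10, slack=0)
Line 3: ['large', 'by'] (min_width=8, slack=2)
Line 4: ['bed', 'number'] (min_width=10, slack=0)
Line 5: ['storm'] (min_width=5, slack=5)
Line 6: ['umbrella'] (min_width=8, slack=2)
Line 7: ['fox', 'read'] (min_width=8, slack=2)
Line 8: ['compound'] (min_width=8, slack=2)
Line 9: ['on', 'rain'] (min_width=7, slack=3)
Line 10: ['why', 'matrix'] (min_width=10, slack=0)
Line 11: ['to', 'this'] (min_width=7, slack=3)
Line 12: ['language'] (min_width=8, slack=2)
Line 13: ['give', 'six'] (min_width=8, slack=2)

Answer: on rain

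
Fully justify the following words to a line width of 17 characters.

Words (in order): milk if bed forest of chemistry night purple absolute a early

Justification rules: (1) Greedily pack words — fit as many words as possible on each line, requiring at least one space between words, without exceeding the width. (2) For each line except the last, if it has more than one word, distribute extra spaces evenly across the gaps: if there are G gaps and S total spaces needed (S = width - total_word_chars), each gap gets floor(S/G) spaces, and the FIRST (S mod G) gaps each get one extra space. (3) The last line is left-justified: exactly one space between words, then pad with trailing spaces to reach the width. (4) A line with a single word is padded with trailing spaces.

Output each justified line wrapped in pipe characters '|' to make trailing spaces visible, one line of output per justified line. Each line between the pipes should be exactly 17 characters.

Answer: |milk    if    bed|
|forest         of|
|chemistry   night|
|purple absolute a|
|early            |

Derivation:
Line 1: ['milk', 'if', 'bed'] (min_width=11, slack=6)
Line 2: ['forest', 'of'] (min_width=9, slack=8)
Line 3: ['chemistry', 'night'] (min_width=15, slack=2)
Line 4: ['purple', 'absolute', 'a'] (min_width=17, slack=0)
Line 5: ['early'] (min_width=5, slack=12)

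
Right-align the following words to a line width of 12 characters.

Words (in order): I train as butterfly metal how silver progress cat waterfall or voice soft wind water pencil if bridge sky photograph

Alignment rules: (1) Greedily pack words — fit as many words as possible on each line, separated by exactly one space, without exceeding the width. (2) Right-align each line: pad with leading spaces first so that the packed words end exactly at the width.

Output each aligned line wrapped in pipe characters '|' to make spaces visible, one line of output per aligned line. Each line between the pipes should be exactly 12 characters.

Answer: |  I train as|
|   butterfly|
|   metal how|
|      silver|
|progress cat|
|waterfall or|
|  voice soft|
|  wind water|
|   pencil if|
|  bridge sky|
|  photograph|

Derivation:
Line 1: ['I', 'train', 'as'] (min_width=10, slack=2)
Line 2: ['butterfly'] (min_width=9, slack=3)
Line 3: ['metal', 'how'] (min_width=9, slack=3)
Line 4: ['silver'] (min_width=6, slack=6)
Line 5: ['progress', 'cat'] (min_width=12, slack=0)
Line 6: ['waterfall', 'or'] (min_width=12, slack=0)
Line 7: ['voice', 'soft'] (min_width=10, slack=2)
Line 8: ['wind', 'water'] (min_width=10, slack=2)
Line 9: ['pencil', 'if'] (min_width=9, slack=3)
Line 10: ['bridge', 'sky'] (min_width=10, slack=2)
Line 11: ['photograph'] (min_width=10, slack=2)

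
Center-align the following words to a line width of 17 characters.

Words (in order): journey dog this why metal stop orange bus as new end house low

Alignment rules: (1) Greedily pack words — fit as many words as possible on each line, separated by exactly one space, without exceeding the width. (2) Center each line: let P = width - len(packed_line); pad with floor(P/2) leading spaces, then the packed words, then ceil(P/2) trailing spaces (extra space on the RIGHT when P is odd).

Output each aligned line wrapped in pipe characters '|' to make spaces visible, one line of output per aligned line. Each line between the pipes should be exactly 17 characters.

Answer: |journey dog this |
| why metal stop  |
|orange bus as new|
|  end house low  |

Derivation:
Line 1: ['journey', 'dog', 'this'] (min_width=16, slack=1)
Line 2: ['why', 'metal', 'stop'] (min_width=14, slack=3)
Line 3: ['orange', 'bus', 'as', 'new'] (min_width=17, slack=0)
Line 4: ['end', 'house', 'low'] (min_width=13, slack=4)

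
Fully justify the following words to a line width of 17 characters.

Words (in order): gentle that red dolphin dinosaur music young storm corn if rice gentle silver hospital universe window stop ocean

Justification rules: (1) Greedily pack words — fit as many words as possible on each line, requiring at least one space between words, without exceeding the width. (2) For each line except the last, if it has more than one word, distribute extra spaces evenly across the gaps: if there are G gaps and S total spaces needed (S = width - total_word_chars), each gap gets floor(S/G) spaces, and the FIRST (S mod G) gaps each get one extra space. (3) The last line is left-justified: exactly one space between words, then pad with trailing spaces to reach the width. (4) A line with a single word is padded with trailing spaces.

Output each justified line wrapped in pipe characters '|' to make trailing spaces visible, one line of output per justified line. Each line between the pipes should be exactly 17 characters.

Answer: |gentle  that  red|
|dolphin  dinosaur|
|music young storm|
|corn    if   rice|
|gentle     silver|
|hospital universe|
|window stop ocean|

Derivation:
Line 1: ['gentle', 'that', 'red'] (min_width=15, slack=2)
Line 2: ['dolphin', 'dinosaur'] (min_width=16, slack=1)
Line 3: ['music', 'young', 'storm'] (min_width=17, slack=0)
Line 4: ['corn', 'if', 'rice'] (min_width=12, slack=5)
Line 5: ['gentle', 'silver'] (min_width=13, slack=4)
Line 6: ['hospital', 'universe'] (min_width=17, slack=0)
Line 7: ['window', 'stop', 'ocean'] (min_width=17, slack=0)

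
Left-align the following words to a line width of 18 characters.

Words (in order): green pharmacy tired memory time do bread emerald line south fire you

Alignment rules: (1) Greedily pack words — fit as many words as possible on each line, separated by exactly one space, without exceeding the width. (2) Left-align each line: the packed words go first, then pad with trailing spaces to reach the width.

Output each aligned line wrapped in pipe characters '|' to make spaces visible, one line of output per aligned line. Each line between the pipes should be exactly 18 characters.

Line 1: ['green', 'pharmacy'] (min_width=14, slack=4)
Line 2: ['tired', 'memory', 'time'] (min_width=17, slack=1)
Line 3: ['do', 'bread', 'emerald'] (min_width=16, slack=2)
Line 4: ['line', 'south', 'fire'] (min_width=15, slack=3)
Line 5: ['you'] (min_width=3, slack=15)

Answer: |green pharmacy    |
|tired memory time |
|do bread emerald  |
|line south fire   |
|you               |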